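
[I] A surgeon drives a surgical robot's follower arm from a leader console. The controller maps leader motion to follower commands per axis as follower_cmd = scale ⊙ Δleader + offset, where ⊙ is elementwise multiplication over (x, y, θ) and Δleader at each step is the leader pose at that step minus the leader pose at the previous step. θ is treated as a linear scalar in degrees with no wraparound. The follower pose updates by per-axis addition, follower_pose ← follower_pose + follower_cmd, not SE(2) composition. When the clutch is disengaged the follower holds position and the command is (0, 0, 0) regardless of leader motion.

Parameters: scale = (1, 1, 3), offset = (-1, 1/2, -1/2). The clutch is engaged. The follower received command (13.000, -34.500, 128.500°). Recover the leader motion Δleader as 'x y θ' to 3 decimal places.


14.000 -35.000 43.000

axis x: (13.000 − -1) / (1) = 14.000
axis y: (-34.500 − 1/2) / (1) = -35.000
axis θ: (128.500 − -1/2) / (3) = 43.000


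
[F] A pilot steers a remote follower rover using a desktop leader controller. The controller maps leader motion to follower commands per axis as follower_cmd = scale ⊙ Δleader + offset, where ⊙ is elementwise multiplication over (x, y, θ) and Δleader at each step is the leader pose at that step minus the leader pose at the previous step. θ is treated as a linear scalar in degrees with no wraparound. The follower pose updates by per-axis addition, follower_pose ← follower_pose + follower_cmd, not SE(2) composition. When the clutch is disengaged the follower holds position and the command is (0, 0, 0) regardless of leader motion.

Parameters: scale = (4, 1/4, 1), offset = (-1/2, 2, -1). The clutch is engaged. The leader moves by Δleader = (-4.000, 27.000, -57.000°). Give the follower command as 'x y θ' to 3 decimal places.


axis x: 4·-4.000 + -1/2 = -16.500
axis y: 1/4·27.000 + 2 = 8.750
axis θ: 1·-57.000 + -1 = -58.000

-16.500 8.750 -58.000


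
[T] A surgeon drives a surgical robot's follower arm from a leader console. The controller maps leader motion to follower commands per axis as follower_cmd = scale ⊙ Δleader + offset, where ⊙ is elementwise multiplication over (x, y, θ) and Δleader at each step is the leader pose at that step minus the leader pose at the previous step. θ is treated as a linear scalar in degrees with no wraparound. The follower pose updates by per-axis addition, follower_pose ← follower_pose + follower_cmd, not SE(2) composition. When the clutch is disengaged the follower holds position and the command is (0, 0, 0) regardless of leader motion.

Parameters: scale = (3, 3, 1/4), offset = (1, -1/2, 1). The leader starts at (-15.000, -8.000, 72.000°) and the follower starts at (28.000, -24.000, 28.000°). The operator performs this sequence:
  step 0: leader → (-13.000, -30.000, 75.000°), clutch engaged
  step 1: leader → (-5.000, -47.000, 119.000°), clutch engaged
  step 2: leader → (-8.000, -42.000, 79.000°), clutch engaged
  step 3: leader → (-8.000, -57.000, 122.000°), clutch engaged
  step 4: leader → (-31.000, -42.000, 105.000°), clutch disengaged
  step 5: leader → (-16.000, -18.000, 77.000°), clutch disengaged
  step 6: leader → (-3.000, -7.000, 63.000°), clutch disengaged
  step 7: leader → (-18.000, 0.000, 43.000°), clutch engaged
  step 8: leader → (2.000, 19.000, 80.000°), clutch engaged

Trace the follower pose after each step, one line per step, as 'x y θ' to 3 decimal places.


step 0: Δleader=(2.000, -22.000, 3.000°), engaged; cmd=(7.000, -66.500, 1.750°) → follower=(35.000, -90.500, 29.750°)
step 1: Δleader=(8.000, -17.000, 44.000°), engaged; cmd=(25.000, -51.500, 12.000°) → follower=(60.000, -142.000, 41.750°)
step 2: Δleader=(-3.000, 5.000, -40.000°), engaged; cmd=(-8.000, 14.500, -9.000°) → follower=(52.000, -127.500, 32.750°)
step 3: Δleader=(0.000, -15.000, 43.000°), engaged; cmd=(1.000, -45.500, 11.750°) → follower=(53.000, -173.000, 44.500°)
step 4: Δleader=(-23.000, 15.000, -17.000°), disengaged; cmd=(0,0,0) → follower holds at (53.000, -173.000, 44.500°)
step 5: Δleader=(15.000, 24.000, -28.000°), disengaged; cmd=(0,0,0) → follower holds at (53.000, -173.000, 44.500°)
step 6: Δleader=(13.000, 11.000, -14.000°), disengaged; cmd=(0,0,0) → follower holds at (53.000, -173.000, 44.500°)
step 7: Δleader=(-15.000, 7.000, -20.000°), engaged; cmd=(-44.000, 20.500, -4.000°) → follower=(9.000, -152.500, 40.500°)
step 8: Δleader=(20.000, 19.000, 37.000°), engaged; cmd=(61.000, 56.500, 10.250°) → follower=(70.000, -96.000, 50.750°)

35.000 -90.500 29.750
60.000 -142.000 41.750
52.000 -127.500 32.750
53.000 -173.000 44.500
53.000 -173.000 44.500
53.000 -173.000 44.500
53.000 -173.000 44.500
9.000 -152.500 40.500
70.000 -96.000 50.750


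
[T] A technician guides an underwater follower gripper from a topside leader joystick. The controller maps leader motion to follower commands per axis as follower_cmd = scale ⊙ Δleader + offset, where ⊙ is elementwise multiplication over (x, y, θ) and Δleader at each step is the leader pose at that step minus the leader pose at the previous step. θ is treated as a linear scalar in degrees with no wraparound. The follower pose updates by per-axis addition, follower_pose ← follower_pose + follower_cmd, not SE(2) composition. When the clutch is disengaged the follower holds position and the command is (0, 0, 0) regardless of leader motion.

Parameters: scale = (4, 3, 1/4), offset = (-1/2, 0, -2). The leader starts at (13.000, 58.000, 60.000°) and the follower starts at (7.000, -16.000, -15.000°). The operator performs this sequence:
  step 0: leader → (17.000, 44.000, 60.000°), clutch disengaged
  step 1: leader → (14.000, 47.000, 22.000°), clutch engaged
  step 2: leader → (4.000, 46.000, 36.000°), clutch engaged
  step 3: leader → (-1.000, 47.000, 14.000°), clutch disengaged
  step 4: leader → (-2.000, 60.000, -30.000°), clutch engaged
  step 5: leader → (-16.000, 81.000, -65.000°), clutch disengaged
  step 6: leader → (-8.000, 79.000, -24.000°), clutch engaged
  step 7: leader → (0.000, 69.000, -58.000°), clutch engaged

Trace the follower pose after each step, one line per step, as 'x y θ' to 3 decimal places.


7.000 -16.000 -15.000
-5.500 -7.000 -26.500
-46.000 -10.000 -25.000
-46.000 -10.000 -25.000
-50.500 29.000 -38.000
-50.500 29.000 -38.000
-19.000 23.000 -29.750
12.500 -7.000 -40.250

step 0: Δleader=(4.000, -14.000, 0.000°), disengaged; cmd=(0,0,0) → follower holds at (7.000, -16.000, -15.000°)
step 1: Δleader=(-3.000, 3.000, -38.000°), engaged; cmd=(-12.500, 9.000, -11.500°) → follower=(-5.500, -7.000, -26.500°)
step 2: Δleader=(-10.000, -1.000, 14.000°), engaged; cmd=(-40.500, -3.000, 1.500°) → follower=(-46.000, -10.000, -25.000°)
step 3: Δleader=(-5.000, 1.000, -22.000°), disengaged; cmd=(0,0,0) → follower holds at (-46.000, -10.000, -25.000°)
step 4: Δleader=(-1.000, 13.000, -44.000°), engaged; cmd=(-4.500, 39.000, -13.000°) → follower=(-50.500, 29.000, -38.000°)
step 5: Δleader=(-14.000, 21.000, -35.000°), disengaged; cmd=(0,0,0) → follower holds at (-50.500, 29.000, -38.000°)
step 6: Δleader=(8.000, -2.000, 41.000°), engaged; cmd=(31.500, -6.000, 8.250°) → follower=(-19.000, 23.000, -29.750°)
step 7: Δleader=(8.000, -10.000, -34.000°), engaged; cmd=(31.500, -30.000, -10.500°) → follower=(12.500, -7.000, -40.250°)


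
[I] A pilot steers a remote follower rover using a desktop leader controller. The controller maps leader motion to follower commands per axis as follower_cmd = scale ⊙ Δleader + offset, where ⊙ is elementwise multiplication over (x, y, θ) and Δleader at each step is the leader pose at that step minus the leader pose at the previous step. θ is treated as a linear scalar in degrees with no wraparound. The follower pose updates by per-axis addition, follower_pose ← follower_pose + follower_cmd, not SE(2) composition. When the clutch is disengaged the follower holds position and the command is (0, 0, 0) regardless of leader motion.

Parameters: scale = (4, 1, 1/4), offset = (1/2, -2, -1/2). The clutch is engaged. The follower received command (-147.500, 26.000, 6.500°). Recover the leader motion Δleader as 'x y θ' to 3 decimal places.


-37.000 28.000 28.000

axis x: (-147.500 − 1/2) / (4) = -37.000
axis y: (26.000 − -2) / (1) = 28.000
axis θ: (6.500 − -1/2) / (1/4) = 28.000


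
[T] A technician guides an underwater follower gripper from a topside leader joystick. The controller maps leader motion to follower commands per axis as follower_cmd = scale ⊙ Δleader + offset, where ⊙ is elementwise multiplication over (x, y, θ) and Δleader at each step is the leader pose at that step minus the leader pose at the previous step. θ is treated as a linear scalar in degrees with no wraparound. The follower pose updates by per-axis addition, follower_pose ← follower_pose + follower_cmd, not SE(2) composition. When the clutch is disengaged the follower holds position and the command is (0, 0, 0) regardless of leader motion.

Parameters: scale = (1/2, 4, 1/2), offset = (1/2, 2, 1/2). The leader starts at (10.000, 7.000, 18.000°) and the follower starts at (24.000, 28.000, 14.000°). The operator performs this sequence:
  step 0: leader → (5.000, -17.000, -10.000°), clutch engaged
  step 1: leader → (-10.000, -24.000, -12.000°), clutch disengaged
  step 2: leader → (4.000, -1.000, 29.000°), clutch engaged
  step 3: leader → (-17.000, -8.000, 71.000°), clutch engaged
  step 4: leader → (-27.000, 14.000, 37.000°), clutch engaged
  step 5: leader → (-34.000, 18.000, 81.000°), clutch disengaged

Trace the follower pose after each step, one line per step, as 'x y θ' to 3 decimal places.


22.000 -66.000 0.500
22.000 -66.000 0.500
29.500 28.000 21.500
19.500 2.000 43.000
15.000 92.000 26.500
15.000 92.000 26.500

step 0: Δleader=(-5.000, -24.000, -28.000°), engaged; cmd=(-2.000, -94.000, -13.500°) → follower=(22.000, -66.000, 0.500°)
step 1: Δleader=(-15.000, -7.000, -2.000°), disengaged; cmd=(0,0,0) → follower holds at (22.000, -66.000, 0.500°)
step 2: Δleader=(14.000, 23.000, 41.000°), engaged; cmd=(7.500, 94.000, 21.000°) → follower=(29.500, 28.000, 21.500°)
step 3: Δleader=(-21.000, -7.000, 42.000°), engaged; cmd=(-10.000, -26.000, 21.500°) → follower=(19.500, 2.000, 43.000°)
step 4: Δleader=(-10.000, 22.000, -34.000°), engaged; cmd=(-4.500, 90.000, -16.500°) → follower=(15.000, 92.000, 26.500°)
step 5: Δleader=(-7.000, 4.000, 44.000°), disengaged; cmd=(0,0,0) → follower holds at (15.000, 92.000, 26.500°)


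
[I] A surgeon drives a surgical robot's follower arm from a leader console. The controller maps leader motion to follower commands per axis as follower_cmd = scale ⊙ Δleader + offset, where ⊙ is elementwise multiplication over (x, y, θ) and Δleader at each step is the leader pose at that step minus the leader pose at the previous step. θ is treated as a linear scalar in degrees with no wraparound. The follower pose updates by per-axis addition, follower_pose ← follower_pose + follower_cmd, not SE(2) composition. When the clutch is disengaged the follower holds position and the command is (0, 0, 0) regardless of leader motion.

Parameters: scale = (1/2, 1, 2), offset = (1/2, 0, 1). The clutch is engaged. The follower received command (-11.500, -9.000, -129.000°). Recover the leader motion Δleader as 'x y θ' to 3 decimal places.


axis x: (-11.500 − 1/2) / (1/2) = -24.000
axis y: (-9.000 − 0) / (1) = -9.000
axis θ: (-129.000 − 1) / (2) = -65.000

-24.000 -9.000 -65.000


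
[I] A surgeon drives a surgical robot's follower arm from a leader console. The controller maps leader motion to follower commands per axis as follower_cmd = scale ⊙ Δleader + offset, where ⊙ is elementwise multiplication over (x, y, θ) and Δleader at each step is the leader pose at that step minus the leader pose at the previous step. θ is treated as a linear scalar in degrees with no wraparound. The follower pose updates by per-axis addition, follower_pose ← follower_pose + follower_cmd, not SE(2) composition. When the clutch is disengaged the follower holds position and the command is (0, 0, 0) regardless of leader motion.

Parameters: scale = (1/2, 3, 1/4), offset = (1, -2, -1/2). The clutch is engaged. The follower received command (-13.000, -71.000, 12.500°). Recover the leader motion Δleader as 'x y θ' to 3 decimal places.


-28.000 -23.000 52.000

axis x: (-13.000 − 1) / (1/2) = -28.000
axis y: (-71.000 − -2) / (3) = -23.000
axis θ: (12.500 − -1/2) / (1/4) = 52.000


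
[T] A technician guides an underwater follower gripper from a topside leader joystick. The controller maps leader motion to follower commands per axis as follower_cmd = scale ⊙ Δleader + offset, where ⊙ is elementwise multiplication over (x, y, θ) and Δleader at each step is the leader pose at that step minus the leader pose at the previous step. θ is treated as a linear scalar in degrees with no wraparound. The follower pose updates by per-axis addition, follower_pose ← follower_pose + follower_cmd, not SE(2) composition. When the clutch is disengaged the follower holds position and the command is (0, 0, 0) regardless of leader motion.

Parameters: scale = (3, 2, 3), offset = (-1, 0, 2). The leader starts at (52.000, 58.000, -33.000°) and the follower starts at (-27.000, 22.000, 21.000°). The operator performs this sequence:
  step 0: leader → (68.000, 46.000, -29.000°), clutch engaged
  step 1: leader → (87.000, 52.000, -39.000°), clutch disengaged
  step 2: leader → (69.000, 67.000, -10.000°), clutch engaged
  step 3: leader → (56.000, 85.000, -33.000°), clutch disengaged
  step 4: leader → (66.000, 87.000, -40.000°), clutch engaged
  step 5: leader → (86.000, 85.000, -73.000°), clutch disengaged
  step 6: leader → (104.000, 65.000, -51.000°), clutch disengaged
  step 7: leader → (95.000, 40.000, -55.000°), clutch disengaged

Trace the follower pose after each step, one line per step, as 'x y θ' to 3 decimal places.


20.000 -2.000 35.000
20.000 -2.000 35.000
-35.000 28.000 124.000
-35.000 28.000 124.000
-6.000 32.000 105.000
-6.000 32.000 105.000
-6.000 32.000 105.000
-6.000 32.000 105.000

step 0: Δleader=(16.000, -12.000, 4.000°), engaged; cmd=(47.000, -24.000, 14.000°) → follower=(20.000, -2.000, 35.000°)
step 1: Δleader=(19.000, 6.000, -10.000°), disengaged; cmd=(0,0,0) → follower holds at (20.000, -2.000, 35.000°)
step 2: Δleader=(-18.000, 15.000, 29.000°), engaged; cmd=(-55.000, 30.000, 89.000°) → follower=(-35.000, 28.000, 124.000°)
step 3: Δleader=(-13.000, 18.000, -23.000°), disengaged; cmd=(0,0,0) → follower holds at (-35.000, 28.000, 124.000°)
step 4: Δleader=(10.000, 2.000, -7.000°), engaged; cmd=(29.000, 4.000, -19.000°) → follower=(-6.000, 32.000, 105.000°)
step 5: Δleader=(20.000, -2.000, -33.000°), disengaged; cmd=(0,0,0) → follower holds at (-6.000, 32.000, 105.000°)
step 6: Δleader=(18.000, -20.000, 22.000°), disengaged; cmd=(0,0,0) → follower holds at (-6.000, 32.000, 105.000°)
step 7: Δleader=(-9.000, -25.000, -4.000°), disengaged; cmd=(0,0,0) → follower holds at (-6.000, 32.000, 105.000°)


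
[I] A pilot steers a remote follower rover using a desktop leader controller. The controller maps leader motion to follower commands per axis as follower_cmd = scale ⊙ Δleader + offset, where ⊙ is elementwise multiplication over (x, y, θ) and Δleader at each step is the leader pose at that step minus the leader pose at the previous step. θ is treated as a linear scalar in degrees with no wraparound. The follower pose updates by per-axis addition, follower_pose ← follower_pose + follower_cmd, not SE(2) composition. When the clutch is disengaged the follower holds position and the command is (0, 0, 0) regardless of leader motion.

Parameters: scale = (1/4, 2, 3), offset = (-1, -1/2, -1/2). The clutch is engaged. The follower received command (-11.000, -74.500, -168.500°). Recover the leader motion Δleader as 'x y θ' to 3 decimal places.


-40.000 -37.000 -56.000

axis x: (-11.000 − -1) / (1/4) = -40.000
axis y: (-74.500 − -1/2) / (2) = -37.000
axis θ: (-168.500 − -1/2) / (3) = -56.000


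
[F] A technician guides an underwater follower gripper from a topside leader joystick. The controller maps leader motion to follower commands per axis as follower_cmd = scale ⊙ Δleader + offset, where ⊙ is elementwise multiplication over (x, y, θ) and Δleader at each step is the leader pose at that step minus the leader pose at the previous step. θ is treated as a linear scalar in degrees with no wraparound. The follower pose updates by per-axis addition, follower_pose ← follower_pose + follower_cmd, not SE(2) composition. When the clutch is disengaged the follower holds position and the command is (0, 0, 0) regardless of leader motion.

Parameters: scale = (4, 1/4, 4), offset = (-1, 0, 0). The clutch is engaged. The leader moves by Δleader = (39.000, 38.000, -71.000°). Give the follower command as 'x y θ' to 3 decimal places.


155.000 9.500 -284.000

axis x: 4·39.000 + -1 = 155.000
axis y: 1/4·38.000 + 0 = 9.500
axis θ: 4·-71.000 + 0 = -284.000


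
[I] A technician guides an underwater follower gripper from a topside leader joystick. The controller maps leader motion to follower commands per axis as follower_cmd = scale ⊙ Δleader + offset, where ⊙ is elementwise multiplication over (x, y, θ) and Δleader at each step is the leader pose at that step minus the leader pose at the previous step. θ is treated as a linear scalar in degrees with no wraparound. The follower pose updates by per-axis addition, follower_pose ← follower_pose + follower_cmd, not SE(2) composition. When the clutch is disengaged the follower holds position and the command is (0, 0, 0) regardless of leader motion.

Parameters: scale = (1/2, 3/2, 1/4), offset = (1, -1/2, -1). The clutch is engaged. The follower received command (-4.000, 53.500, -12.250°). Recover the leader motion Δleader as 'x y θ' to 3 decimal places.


axis x: (-4.000 − 1) / (1/2) = -10.000
axis y: (53.500 − -1/2) / (3/2) = 36.000
axis θ: (-12.250 − -1) / (1/4) = -45.000

-10.000 36.000 -45.000


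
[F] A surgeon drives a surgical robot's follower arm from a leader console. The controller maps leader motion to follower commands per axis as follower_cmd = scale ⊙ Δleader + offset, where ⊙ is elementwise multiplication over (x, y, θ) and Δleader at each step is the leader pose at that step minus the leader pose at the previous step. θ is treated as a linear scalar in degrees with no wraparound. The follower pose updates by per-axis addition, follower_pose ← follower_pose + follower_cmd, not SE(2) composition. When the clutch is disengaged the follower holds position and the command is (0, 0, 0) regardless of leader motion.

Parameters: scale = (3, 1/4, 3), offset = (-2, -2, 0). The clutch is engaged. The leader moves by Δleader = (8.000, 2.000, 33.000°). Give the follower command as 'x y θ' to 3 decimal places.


axis x: 3·8.000 + -2 = 22.000
axis y: 1/4·2.000 + -2 = -1.500
axis θ: 3·33.000 + 0 = 99.000

22.000 -1.500 99.000


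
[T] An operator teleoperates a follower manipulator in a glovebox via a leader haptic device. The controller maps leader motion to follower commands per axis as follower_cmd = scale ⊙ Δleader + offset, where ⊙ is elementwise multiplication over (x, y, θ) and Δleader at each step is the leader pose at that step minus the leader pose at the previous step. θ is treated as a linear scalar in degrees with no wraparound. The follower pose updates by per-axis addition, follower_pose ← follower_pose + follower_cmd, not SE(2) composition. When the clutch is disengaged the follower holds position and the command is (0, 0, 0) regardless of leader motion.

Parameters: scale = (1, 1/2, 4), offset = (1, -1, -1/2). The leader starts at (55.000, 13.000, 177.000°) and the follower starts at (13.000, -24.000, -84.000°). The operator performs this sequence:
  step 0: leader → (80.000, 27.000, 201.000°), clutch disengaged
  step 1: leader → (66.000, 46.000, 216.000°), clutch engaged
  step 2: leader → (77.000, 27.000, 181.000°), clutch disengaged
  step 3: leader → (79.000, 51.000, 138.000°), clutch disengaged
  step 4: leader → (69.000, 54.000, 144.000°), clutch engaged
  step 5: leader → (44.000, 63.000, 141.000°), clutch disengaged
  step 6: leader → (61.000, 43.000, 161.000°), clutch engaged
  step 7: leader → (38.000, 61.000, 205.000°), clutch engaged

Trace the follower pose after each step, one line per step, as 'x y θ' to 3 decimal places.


step 0: Δleader=(25.000, 14.000, 24.000°), disengaged; cmd=(0,0,0) → follower holds at (13.000, -24.000, -84.000°)
step 1: Δleader=(-14.000, 19.000, 15.000°), engaged; cmd=(-13.000, 8.500, 59.500°) → follower=(0.000, -15.500, -24.500°)
step 2: Δleader=(11.000, -19.000, -35.000°), disengaged; cmd=(0,0,0) → follower holds at (0.000, -15.500, -24.500°)
step 3: Δleader=(2.000, 24.000, -43.000°), disengaged; cmd=(0,0,0) → follower holds at (0.000, -15.500, -24.500°)
step 4: Δleader=(-10.000, 3.000, 6.000°), engaged; cmd=(-9.000, 0.500, 23.500°) → follower=(-9.000, -15.000, -1.000°)
step 5: Δleader=(-25.000, 9.000, -3.000°), disengaged; cmd=(0,0,0) → follower holds at (-9.000, -15.000, -1.000°)
step 6: Δleader=(17.000, -20.000, 20.000°), engaged; cmd=(18.000, -11.000, 79.500°) → follower=(9.000, -26.000, 78.500°)
step 7: Δleader=(-23.000, 18.000, 44.000°), engaged; cmd=(-22.000, 8.000, 175.500°) → follower=(-13.000, -18.000, 254.000°)

13.000 -24.000 -84.000
0.000 -15.500 -24.500
0.000 -15.500 -24.500
0.000 -15.500 -24.500
-9.000 -15.000 -1.000
-9.000 -15.000 -1.000
9.000 -26.000 78.500
-13.000 -18.000 254.000


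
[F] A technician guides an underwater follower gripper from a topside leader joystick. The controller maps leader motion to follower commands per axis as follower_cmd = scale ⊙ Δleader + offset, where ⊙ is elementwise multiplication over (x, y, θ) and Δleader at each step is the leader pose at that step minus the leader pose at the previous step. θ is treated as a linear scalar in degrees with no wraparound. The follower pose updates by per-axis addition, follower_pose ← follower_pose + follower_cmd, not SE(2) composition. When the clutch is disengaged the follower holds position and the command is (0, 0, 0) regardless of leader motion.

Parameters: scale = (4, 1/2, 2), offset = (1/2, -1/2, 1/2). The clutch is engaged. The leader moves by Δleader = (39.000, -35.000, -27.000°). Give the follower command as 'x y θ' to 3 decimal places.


156.500 -18.000 -53.500

axis x: 4·39.000 + 1/2 = 156.500
axis y: 1/2·-35.000 + -1/2 = -18.000
axis θ: 2·-27.000 + 1/2 = -53.500


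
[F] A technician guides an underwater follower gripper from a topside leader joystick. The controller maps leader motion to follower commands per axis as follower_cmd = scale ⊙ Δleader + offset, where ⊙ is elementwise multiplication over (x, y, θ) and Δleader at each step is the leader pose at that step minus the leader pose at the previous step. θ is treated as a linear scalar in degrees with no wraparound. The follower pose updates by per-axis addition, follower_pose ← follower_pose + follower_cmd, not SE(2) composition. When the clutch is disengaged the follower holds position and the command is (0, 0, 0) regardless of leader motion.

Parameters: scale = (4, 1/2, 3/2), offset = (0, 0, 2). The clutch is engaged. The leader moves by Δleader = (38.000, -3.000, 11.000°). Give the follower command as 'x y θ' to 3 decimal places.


152.000 -1.500 18.500

axis x: 4·38.000 + 0 = 152.000
axis y: 1/2·-3.000 + 0 = -1.500
axis θ: 3/2·11.000 + 2 = 18.500


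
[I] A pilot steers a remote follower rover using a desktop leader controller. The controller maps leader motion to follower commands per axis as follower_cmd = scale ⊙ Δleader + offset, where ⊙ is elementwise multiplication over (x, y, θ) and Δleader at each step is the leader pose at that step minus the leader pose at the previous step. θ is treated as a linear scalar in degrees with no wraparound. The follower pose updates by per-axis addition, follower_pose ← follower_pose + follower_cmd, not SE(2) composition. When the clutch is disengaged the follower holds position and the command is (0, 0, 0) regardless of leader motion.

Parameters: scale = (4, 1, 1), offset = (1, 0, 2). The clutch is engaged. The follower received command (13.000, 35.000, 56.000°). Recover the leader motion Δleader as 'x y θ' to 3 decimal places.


axis x: (13.000 − 1) / (4) = 3.000
axis y: (35.000 − 0) / (1) = 35.000
axis θ: (56.000 − 2) / (1) = 54.000

3.000 35.000 54.000


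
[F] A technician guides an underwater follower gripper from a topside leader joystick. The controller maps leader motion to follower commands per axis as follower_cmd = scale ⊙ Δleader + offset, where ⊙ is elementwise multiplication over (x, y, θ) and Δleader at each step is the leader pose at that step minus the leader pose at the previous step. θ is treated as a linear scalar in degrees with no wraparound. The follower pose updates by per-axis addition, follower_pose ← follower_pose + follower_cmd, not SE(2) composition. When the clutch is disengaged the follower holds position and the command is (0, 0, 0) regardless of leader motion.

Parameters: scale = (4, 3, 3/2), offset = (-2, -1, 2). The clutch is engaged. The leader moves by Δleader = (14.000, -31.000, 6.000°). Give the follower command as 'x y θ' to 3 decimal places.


axis x: 4·14.000 + -2 = 54.000
axis y: 3·-31.000 + -1 = -94.000
axis θ: 3/2·6.000 + 2 = 11.000

54.000 -94.000 11.000


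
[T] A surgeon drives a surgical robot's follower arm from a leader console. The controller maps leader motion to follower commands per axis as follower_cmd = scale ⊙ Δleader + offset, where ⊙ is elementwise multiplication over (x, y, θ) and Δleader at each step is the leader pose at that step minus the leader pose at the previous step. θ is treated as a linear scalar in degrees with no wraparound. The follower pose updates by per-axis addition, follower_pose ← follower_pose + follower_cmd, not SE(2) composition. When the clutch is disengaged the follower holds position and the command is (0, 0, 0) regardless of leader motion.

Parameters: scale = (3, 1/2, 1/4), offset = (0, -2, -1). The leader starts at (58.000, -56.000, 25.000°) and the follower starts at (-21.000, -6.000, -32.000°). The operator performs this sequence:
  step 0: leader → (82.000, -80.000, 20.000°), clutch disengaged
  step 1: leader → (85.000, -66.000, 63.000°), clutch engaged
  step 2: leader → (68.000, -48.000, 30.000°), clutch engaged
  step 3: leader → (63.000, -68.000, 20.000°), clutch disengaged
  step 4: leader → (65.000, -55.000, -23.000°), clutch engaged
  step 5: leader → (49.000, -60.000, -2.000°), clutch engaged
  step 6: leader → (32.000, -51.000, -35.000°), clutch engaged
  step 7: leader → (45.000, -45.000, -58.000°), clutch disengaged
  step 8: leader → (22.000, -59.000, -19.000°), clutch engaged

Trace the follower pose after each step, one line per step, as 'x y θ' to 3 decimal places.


-21.000 -6.000 -32.000
-12.000 -1.000 -22.250
-63.000 6.000 -31.500
-63.000 6.000 -31.500
-57.000 10.500 -43.250
-105.000 6.000 -39.000
-156.000 8.500 -48.250
-156.000 8.500 -48.250
-225.000 -0.500 -39.500

step 0: Δleader=(24.000, -24.000, -5.000°), disengaged; cmd=(0,0,0) → follower holds at (-21.000, -6.000, -32.000°)
step 1: Δleader=(3.000, 14.000, 43.000°), engaged; cmd=(9.000, 5.000, 9.750°) → follower=(-12.000, -1.000, -22.250°)
step 2: Δleader=(-17.000, 18.000, -33.000°), engaged; cmd=(-51.000, 7.000, -9.250°) → follower=(-63.000, 6.000, -31.500°)
step 3: Δleader=(-5.000, -20.000, -10.000°), disengaged; cmd=(0,0,0) → follower holds at (-63.000, 6.000, -31.500°)
step 4: Δleader=(2.000, 13.000, -43.000°), engaged; cmd=(6.000, 4.500, -11.750°) → follower=(-57.000, 10.500, -43.250°)
step 5: Δleader=(-16.000, -5.000, 21.000°), engaged; cmd=(-48.000, -4.500, 4.250°) → follower=(-105.000, 6.000, -39.000°)
step 6: Δleader=(-17.000, 9.000, -33.000°), engaged; cmd=(-51.000, 2.500, -9.250°) → follower=(-156.000, 8.500, -48.250°)
step 7: Δleader=(13.000, 6.000, -23.000°), disengaged; cmd=(0,0,0) → follower holds at (-156.000, 8.500, -48.250°)
step 8: Δleader=(-23.000, -14.000, 39.000°), engaged; cmd=(-69.000, -9.000, 8.750°) → follower=(-225.000, -0.500, -39.500°)


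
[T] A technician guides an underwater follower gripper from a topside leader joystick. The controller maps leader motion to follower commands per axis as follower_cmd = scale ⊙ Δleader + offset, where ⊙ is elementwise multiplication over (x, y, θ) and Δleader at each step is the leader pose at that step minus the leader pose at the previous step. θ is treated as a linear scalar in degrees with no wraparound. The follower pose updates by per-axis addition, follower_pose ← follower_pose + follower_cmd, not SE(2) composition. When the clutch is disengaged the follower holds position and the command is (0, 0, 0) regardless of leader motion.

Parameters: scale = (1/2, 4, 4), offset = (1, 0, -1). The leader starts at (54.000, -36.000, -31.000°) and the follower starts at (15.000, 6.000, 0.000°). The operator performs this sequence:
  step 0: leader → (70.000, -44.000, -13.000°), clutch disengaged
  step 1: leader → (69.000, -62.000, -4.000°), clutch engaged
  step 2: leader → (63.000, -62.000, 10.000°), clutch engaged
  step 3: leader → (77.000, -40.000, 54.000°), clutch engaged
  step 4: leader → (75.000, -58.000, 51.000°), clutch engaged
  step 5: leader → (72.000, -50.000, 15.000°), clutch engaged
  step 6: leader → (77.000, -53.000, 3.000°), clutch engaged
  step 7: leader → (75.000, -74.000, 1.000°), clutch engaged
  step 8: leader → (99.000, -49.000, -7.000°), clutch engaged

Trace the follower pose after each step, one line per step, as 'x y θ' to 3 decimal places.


step 0: Δleader=(16.000, -8.000, 18.000°), disengaged; cmd=(0,0,0) → follower holds at (15.000, 6.000, 0.000°)
step 1: Δleader=(-1.000, -18.000, 9.000°), engaged; cmd=(0.500, -72.000, 35.000°) → follower=(15.500, -66.000, 35.000°)
step 2: Δleader=(-6.000, 0.000, 14.000°), engaged; cmd=(-2.000, 0.000, 55.000°) → follower=(13.500, -66.000, 90.000°)
step 3: Δleader=(14.000, 22.000, 44.000°), engaged; cmd=(8.000, 88.000, 175.000°) → follower=(21.500, 22.000, 265.000°)
step 4: Δleader=(-2.000, -18.000, -3.000°), engaged; cmd=(0.000, -72.000, -13.000°) → follower=(21.500, -50.000, 252.000°)
step 5: Δleader=(-3.000, 8.000, -36.000°), engaged; cmd=(-0.500, 32.000, -145.000°) → follower=(21.000, -18.000, 107.000°)
step 6: Δleader=(5.000, -3.000, -12.000°), engaged; cmd=(3.500, -12.000, -49.000°) → follower=(24.500, -30.000, 58.000°)
step 7: Δleader=(-2.000, -21.000, -2.000°), engaged; cmd=(0.000, -84.000, -9.000°) → follower=(24.500, -114.000, 49.000°)
step 8: Δleader=(24.000, 25.000, -8.000°), engaged; cmd=(13.000, 100.000, -33.000°) → follower=(37.500, -14.000, 16.000°)

15.000 6.000 0.000
15.500 -66.000 35.000
13.500 -66.000 90.000
21.500 22.000 265.000
21.500 -50.000 252.000
21.000 -18.000 107.000
24.500 -30.000 58.000
24.500 -114.000 49.000
37.500 -14.000 16.000


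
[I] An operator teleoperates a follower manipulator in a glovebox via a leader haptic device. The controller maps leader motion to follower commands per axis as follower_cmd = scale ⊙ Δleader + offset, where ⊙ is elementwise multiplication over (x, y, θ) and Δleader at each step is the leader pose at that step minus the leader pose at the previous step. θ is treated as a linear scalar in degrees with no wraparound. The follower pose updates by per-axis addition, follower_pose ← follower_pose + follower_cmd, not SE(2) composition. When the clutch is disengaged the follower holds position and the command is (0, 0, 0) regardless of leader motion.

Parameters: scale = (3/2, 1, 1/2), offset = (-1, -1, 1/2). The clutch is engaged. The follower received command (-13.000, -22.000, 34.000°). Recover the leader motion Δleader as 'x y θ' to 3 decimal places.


axis x: (-13.000 − -1) / (3/2) = -8.000
axis y: (-22.000 − -1) / (1) = -21.000
axis θ: (34.000 − 1/2) / (1/2) = 67.000

-8.000 -21.000 67.000


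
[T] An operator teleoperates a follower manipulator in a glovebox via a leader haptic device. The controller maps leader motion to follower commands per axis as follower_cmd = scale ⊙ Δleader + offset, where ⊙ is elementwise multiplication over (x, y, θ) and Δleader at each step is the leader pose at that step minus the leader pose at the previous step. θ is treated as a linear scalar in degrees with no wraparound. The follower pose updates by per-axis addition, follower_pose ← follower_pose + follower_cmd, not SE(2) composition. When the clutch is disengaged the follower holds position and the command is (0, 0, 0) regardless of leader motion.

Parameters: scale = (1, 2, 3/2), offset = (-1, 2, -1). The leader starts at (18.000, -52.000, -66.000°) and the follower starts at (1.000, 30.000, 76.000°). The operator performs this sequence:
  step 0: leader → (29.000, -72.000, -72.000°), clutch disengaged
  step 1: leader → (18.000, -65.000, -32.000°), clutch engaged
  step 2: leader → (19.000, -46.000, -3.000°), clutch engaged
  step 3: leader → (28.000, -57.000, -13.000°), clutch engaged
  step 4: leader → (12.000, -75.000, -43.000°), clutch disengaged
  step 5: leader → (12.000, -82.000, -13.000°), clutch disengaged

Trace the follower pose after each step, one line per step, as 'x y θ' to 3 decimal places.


step 0: Δleader=(11.000, -20.000, -6.000°), disengaged; cmd=(0,0,0) → follower holds at (1.000, 30.000, 76.000°)
step 1: Δleader=(-11.000, 7.000, 40.000°), engaged; cmd=(-12.000, 16.000, 59.000°) → follower=(-11.000, 46.000, 135.000°)
step 2: Δleader=(1.000, 19.000, 29.000°), engaged; cmd=(0.000, 40.000, 42.500°) → follower=(-11.000, 86.000, 177.500°)
step 3: Δleader=(9.000, -11.000, -10.000°), engaged; cmd=(8.000, -20.000, -16.000°) → follower=(-3.000, 66.000, 161.500°)
step 4: Δleader=(-16.000, -18.000, -30.000°), disengaged; cmd=(0,0,0) → follower holds at (-3.000, 66.000, 161.500°)
step 5: Δleader=(0.000, -7.000, 30.000°), disengaged; cmd=(0,0,0) → follower holds at (-3.000, 66.000, 161.500°)

1.000 30.000 76.000
-11.000 46.000 135.000
-11.000 86.000 177.500
-3.000 66.000 161.500
-3.000 66.000 161.500
-3.000 66.000 161.500


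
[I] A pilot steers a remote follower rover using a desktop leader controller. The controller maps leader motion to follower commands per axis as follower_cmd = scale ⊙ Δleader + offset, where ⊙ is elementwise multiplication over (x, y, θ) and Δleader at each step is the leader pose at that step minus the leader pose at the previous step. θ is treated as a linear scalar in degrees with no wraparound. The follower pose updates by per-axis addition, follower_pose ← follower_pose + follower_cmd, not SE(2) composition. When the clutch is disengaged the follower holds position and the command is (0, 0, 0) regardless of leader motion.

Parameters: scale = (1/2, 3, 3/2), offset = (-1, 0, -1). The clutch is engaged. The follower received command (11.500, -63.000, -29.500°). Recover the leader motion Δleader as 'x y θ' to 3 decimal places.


axis x: (11.500 − -1) / (1/2) = 25.000
axis y: (-63.000 − 0) / (3) = -21.000
axis θ: (-29.500 − -1) / (3/2) = -19.000

25.000 -21.000 -19.000


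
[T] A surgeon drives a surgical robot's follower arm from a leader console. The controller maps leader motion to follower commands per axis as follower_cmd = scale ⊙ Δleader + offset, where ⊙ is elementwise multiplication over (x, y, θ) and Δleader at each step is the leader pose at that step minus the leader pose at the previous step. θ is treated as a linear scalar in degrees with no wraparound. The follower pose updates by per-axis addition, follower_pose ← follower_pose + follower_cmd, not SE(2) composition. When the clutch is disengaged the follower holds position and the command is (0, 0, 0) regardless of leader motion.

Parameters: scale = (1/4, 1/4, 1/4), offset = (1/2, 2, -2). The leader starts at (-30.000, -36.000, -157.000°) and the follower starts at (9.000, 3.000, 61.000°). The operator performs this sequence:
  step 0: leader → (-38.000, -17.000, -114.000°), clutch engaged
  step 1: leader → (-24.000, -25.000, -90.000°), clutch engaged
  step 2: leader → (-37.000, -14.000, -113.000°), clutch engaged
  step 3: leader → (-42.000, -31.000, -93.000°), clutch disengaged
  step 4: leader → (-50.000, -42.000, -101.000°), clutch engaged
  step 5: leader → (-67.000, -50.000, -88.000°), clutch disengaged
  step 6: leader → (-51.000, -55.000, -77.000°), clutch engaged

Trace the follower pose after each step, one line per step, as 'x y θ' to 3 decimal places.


7.500 9.750 69.750
11.500 9.750 73.750
8.750 14.500 66.000
8.750 14.500 66.000
7.250 13.750 62.000
7.250 13.750 62.000
11.750 14.500 62.750

step 0: Δleader=(-8.000, 19.000, 43.000°), engaged; cmd=(-1.500, 6.750, 8.750°) → follower=(7.500, 9.750, 69.750°)
step 1: Δleader=(14.000, -8.000, 24.000°), engaged; cmd=(4.000, 0.000, 4.000°) → follower=(11.500, 9.750, 73.750°)
step 2: Δleader=(-13.000, 11.000, -23.000°), engaged; cmd=(-2.750, 4.750, -7.750°) → follower=(8.750, 14.500, 66.000°)
step 3: Δleader=(-5.000, -17.000, 20.000°), disengaged; cmd=(0,0,0) → follower holds at (8.750, 14.500, 66.000°)
step 4: Δleader=(-8.000, -11.000, -8.000°), engaged; cmd=(-1.500, -0.750, -4.000°) → follower=(7.250, 13.750, 62.000°)
step 5: Δleader=(-17.000, -8.000, 13.000°), disengaged; cmd=(0,0,0) → follower holds at (7.250, 13.750, 62.000°)
step 6: Δleader=(16.000, -5.000, 11.000°), engaged; cmd=(4.500, 0.750, 0.750°) → follower=(11.750, 14.500, 62.750°)


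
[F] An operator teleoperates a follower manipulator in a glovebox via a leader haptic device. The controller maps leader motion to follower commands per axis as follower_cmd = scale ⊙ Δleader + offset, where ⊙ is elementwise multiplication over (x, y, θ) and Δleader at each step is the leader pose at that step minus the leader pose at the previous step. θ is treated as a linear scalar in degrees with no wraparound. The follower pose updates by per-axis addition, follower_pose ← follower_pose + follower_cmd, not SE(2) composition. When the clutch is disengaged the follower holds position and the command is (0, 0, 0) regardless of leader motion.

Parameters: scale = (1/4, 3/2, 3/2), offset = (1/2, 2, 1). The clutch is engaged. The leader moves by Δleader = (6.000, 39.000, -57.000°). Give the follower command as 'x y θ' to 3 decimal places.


axis x: 1/4·6.000 + 1/2 = 2.000
axis y: 3/2·39.000 + 2 = 60.500
axis θ: 3/2·-57.000 + 1 = -84.500

2.000 60.500 -84.500


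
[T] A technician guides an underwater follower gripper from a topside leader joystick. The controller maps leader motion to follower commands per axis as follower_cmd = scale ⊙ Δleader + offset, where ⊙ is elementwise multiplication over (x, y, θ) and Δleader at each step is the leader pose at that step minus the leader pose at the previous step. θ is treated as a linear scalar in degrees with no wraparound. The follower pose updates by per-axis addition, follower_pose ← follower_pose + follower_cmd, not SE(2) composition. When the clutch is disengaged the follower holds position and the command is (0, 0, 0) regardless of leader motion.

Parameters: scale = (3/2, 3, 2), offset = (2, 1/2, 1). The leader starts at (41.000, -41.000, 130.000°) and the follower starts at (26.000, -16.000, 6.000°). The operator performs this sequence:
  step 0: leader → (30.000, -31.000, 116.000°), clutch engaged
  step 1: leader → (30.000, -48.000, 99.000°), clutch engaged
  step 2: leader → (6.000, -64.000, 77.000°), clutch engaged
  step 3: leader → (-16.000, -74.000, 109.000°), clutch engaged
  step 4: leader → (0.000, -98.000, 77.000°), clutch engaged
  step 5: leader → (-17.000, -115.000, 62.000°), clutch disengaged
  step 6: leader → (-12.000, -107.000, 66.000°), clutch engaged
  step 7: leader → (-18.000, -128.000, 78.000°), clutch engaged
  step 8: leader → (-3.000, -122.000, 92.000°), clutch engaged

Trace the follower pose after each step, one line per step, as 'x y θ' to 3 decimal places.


11.500 14.500 -21.000
13.500 -36.000 -54.000
-20.500 -83.500 -97.000
-51.500 -113.000 -32.000
-25.500 -184.500 -95.000
-25.500 -184.500 -95.000
-16.000 -160.000 -86.000
-23.000 -222.500 -61.000
1.500 -204.000 -32.000

step 0: Δleader=(-11.000, 10.000, -14.000°), engaged; cmd=(-14.500, 30.500, -27.000°) → follower=(11.500, 14.500, -21.000°)
step 1: Δleader=(0.000, -17.000, -17.000°), engaged; cmd=(2.000, -50.500, -33.000°) → follower=(13.500, -36.000, -54.000°)
step 2: Δleader=(-24.000, -16.000, -22.000°), engaged; cmd=(-34.000, -47.500, -43.000°) → follower=(-20.500, -83.500, -97.000°)
step 3: Δleader=(-22.000, -10.000, 32.000°), engaged; cmd=(-31.000, -29.500, 65.000°) → follower=(-51.500, -113.000, -32.000°)
step 4: Δleader=(16.000, -24.000, -32.000°), engaged; cmd=(26.000, -71.500, -63.000°) → follower=(-25.500, -184.500, -95.000°)
step 5: Δleader=(-17.000, -17.000, -15.000°), disengaged; cmd=(0,0,0) → follower holds at (-25.500, -184.500, -95.000°)
step 6: Δleader=(5.000, 8.000, 4.000°), engaged; cmd=(9.500, 24.500, 9.000°) → follower=(-16.000, -160.000, -86.000°)
step 7: Δleader=(-6.000, -21.000, 12.000°), engaged; cmd=(-7.000, -62.500, 25.000°) → follower=(-23.000, -222.500, -61.000°)
step 8: Δleader=(15.000, 6.000, 14.000°), engaged; cmd=(24.500, 18.500, 29.000°) → follower=(1.500, -204.000, -32.000°)
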